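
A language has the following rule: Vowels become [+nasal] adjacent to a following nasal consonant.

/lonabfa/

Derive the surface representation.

[lõnabfa]

/o/ before nasal /n/ → [õ]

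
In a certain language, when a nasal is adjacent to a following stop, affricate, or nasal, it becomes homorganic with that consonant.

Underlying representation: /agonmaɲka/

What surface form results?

/n/ before /m/ (labial) → [m]
/ɲ/ before /k/ (velar) → [ŋ]

[agommaŋka]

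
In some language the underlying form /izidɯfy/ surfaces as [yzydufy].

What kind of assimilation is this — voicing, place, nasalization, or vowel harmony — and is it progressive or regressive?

vowel harmony, regressive

/i/→[y] /i/→[y] /ɯ/→[u].
Vowels agree with the last vowel, so the harmony is regressive.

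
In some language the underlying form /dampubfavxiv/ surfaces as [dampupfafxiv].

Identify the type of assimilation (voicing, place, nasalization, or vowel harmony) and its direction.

voicing assimilation, regressive

/b/→[p] /v/→[f].
Each target copies a feature from the following segment, so the direction is regressive.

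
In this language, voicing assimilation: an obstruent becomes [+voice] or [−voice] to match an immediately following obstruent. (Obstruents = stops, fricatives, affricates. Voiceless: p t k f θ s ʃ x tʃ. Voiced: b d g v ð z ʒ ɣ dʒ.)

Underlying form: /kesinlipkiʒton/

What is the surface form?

[kesinlipkiʃton]

/ʒ/ before /t/ (voiceless) → [ʃ]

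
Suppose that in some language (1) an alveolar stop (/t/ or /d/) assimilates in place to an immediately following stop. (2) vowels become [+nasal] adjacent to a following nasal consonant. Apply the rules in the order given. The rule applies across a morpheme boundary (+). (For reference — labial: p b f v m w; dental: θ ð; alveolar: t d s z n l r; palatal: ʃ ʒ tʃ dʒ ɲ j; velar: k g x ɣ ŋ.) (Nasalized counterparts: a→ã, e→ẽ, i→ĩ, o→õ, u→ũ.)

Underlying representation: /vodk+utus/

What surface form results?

[vogk+utus]

Rule 1: /d/ before /k/ (velar) → [g]
After rule 1: vogk+utus
Rule 2: no segment meets the rule's conditions; no change.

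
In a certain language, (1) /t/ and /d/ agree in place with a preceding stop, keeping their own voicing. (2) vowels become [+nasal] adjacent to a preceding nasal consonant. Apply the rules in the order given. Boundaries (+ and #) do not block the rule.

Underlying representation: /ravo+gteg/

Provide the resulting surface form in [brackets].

[ravo+gkeg]

Rule 1: /t/ after /g/ (velar) → [k]
After rule 1: ravo+gkeg
Rule 2: no segment meets the rule's conditions; no change.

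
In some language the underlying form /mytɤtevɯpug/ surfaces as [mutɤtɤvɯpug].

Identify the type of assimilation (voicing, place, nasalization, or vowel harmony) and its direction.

vowel harmony, regressive

/y/→[u] /e/→[ɤ].
Vowels agree with the last vowel, so the harmony is regressive.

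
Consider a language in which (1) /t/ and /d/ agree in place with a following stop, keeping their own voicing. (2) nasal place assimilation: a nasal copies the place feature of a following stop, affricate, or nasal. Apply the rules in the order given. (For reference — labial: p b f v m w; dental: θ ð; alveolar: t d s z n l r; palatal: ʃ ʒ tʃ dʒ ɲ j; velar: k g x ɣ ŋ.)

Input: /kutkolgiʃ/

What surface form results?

[kukkolgiʃ]

Rule 1: /t/ before /k/ (velar) → [k]
After rule 1: kukkolgiʃ
Rule 2: no segment meets the rule's conditions; no change.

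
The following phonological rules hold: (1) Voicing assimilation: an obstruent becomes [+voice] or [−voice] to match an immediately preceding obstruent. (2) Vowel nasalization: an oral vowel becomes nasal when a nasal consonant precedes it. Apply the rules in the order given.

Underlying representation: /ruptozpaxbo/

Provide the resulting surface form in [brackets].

[ruptozbaxpo]

Rule 1: /p/ after /z/ (voiced) → [b]
Rule 1: /b/ after /x/ (voiceless) → [p]
After rule 1: ruptozbaxpo
Rule 2: no segment meets the rule's conditions; no change.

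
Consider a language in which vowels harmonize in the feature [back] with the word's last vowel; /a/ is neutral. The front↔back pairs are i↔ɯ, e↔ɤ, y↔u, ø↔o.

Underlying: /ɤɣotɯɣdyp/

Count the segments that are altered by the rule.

/ɤ/ harmonizes with /y/ ([-back]) → [e]
/o/ harmonizes with /y/ ([-back]) → [ø]
/ɯ/ harmonizes with /y/ ([-back]) → [i]
3 segments change.

3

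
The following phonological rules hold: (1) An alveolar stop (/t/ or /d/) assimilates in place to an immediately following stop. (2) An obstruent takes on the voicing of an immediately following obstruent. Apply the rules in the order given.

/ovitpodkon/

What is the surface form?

Rule 1: /t/ before /p/ (labial) → [p]
Rule 1: /d/ before /k/ (velar) → [g]
After rule 1: ovippogkon
Rule 2: /g/ before /k/ (voiceless) → [k]

[ovippokkon]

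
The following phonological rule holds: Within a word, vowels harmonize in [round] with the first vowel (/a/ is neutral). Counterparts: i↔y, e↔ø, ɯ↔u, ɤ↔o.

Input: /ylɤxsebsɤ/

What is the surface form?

[yloxsøbso]

/ɤ/ harmonizes with /y/ ([+round]) → [o]
/e/ harmonizes with /y/ ([+round]) → [ø]
/ɤ/ harmonizes with /y/ ([+round]) → [o]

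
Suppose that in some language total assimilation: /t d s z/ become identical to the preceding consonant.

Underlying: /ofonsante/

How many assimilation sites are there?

/s/ after /n/ → [n] (total assimilation)
/t/ after /n/ → [n] (total assimilation)
2 segments change.

2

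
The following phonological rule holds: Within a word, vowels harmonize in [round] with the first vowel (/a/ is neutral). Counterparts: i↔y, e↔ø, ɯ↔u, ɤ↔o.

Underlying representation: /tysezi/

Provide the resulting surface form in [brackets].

/e/ harmonizes with /y/ ([+round]) → [ø]
/i/ harmonizes with /y/ ([+round]) → [y]

[tysøzy]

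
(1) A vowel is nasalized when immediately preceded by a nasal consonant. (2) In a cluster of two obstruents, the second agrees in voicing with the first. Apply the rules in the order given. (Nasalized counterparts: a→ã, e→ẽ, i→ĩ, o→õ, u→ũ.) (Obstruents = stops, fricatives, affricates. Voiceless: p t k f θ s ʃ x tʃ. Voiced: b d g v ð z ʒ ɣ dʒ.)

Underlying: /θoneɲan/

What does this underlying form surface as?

Rule 1: /e/ after nasal /n/ → [ẽ]
Rule 1: /a/ after nasal /ɲ/ → [ã]
After rule 1: θonẽɲãn
Rule 2: no segment meets the rule's conditions; no change.

[θonẽɲãn]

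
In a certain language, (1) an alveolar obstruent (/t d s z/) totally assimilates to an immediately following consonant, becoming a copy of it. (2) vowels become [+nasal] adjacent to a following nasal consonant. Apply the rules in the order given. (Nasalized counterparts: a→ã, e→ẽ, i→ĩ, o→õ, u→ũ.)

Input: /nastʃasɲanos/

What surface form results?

Rule 1: /s/ before /tʃ/ → [tʃ] (total assimilation)
Rule 1: /s/ before /ɲ/ → [ɲ] (total assimilation)
After rule 1: natʃtʃaɲɲanos
Rule 2: /a/ before nasal /ɲ/ → [ã]
Rule 2: /a/ before nasal /n/ → [ã]

[natʃtʃãɲɲãnos]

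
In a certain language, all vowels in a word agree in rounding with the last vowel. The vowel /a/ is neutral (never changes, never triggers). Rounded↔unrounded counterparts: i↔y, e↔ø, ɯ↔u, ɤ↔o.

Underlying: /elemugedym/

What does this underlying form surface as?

/e/ harmonizes with /y/ ([+round]) → [ø]
/e/ harmonizes with /y/ ([+round]) → [ø]
/e/ harmonizes with /y/ ([+round]) → [ø]

[ølømugødym]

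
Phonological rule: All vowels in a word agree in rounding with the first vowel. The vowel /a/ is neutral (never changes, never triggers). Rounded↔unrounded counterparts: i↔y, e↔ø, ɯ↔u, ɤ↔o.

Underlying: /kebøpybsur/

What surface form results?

[kebepibsɯr]

/ø/ harmonizes with /e/ ([-round]) → [e]
/y/ harmonizes with /e/ ([-round]) → [i]
/u/ harmonizes with /e/ ([-round]) → [ɯ]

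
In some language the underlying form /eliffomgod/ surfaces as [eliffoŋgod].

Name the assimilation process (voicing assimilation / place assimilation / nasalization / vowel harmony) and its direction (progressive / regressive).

place assimilation, regressive

/m/→[ŋ].
Each target copies a feature from the following segment, so the direction is regressive.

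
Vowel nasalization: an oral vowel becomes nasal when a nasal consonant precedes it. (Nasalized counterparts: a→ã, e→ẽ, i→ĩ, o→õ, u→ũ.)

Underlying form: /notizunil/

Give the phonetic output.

[nõtizunĩl]

/o/ after nasal /n/ → [õ]
/i/ after nasal /n/ → [ĩ]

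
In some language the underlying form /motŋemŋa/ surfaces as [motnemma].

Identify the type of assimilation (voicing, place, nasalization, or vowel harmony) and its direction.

place assimilation, progressive

/ŋ/→[n] /ŋ/→[m].
Each target copies a feature from the preceding segment, so the direction is progressive.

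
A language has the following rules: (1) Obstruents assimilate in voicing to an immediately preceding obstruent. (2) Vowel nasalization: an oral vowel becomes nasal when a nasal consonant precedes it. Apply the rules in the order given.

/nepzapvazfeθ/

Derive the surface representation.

[nẽpsapfazveθ]

Rule 1: /z/ after /p/ (voiceless) → [s]
Rule 1: /v/ after /p/ (voiceless) → [f]
Rule 1: /f/ after /z/ (voiced) → [v]
After rule 1: nepsapfazveθ
Rule 2: /e/ after nasal /n/ → [ẽ]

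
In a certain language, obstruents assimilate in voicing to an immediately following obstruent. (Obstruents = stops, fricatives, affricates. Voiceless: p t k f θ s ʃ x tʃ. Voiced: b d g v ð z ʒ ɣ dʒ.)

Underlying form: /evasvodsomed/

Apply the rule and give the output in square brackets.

[evazvotsomed]

/s/ before /v/ (voiced) → [z]
/d/ before /s/ (voiceless) → [t]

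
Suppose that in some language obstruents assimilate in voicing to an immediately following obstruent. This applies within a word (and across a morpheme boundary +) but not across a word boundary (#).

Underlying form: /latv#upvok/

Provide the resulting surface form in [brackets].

/t/ before /v/ (voiced) → [d]
/p/ before /v/ (voiced) → [b]

[ladv#ubvok]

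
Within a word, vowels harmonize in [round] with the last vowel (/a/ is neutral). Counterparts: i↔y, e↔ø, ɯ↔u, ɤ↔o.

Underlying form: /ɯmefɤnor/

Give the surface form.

/ɯ/ harmonizes with /o/ ([+round]) → [u]
/e/ harmonizes with /o/ ([+round]) → [ø]
/ɤ/ harmonizes with /o/ ([+round]) → [o]

[umøfonor]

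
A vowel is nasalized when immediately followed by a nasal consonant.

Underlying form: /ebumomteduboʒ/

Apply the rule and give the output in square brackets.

[ebũmõmteduboʒ]

/u/ before nasal /m/ → [ũ]
/o/ before nasal /m/ → [õ]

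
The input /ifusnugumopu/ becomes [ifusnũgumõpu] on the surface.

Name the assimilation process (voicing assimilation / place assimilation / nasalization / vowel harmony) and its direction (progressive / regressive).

nasalization, progressive

/u/→[ũ] /o/→[õ].
Each target copies a feature from the preceding segment, so the direction is progressive.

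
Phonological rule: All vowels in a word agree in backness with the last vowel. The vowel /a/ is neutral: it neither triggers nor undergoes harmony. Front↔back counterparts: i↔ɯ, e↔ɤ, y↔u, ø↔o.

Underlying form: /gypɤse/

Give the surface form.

/ɤ/ harmonizes with /e/ ([-back]) → [e]

[gypese]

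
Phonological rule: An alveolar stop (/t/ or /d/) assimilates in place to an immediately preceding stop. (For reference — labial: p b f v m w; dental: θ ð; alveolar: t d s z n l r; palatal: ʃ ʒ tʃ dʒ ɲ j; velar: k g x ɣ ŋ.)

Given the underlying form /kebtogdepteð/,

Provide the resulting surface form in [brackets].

[kebpoggeppeð]

/t/ after /b/ (labial) → [p]
/d/ after /g/ (velar) → [g]
/t/ after /p/ (labial) → [p]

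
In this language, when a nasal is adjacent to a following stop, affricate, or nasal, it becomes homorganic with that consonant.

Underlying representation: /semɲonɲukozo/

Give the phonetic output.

[seɲɲoɲɲukozo]

/m/ before /ɲ/ (palatal) → [ɲ]
/n/ before /ɲ/ (palatal) → [ɲ]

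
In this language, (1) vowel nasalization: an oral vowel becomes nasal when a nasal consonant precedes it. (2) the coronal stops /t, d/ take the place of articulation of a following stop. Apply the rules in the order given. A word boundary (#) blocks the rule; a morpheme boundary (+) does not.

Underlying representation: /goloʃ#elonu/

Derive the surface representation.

Rule 1: /u/ after nasal /n/ → [ũ]
After rule 1: goloʃ#elonũ
Rule 2: no segment meets the rule's conditions; no change.

[goloʃ#elonũ]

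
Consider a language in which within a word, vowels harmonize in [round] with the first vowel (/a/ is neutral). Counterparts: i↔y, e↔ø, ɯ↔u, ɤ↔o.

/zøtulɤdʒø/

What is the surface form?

[zøtulodʒø]

/ɤ/ harmonizes with /ø/ ([+round]) → [o]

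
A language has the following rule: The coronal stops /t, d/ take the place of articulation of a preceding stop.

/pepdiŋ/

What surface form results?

[pepbiŋ]

/d/ after /p/ (labial) → [b]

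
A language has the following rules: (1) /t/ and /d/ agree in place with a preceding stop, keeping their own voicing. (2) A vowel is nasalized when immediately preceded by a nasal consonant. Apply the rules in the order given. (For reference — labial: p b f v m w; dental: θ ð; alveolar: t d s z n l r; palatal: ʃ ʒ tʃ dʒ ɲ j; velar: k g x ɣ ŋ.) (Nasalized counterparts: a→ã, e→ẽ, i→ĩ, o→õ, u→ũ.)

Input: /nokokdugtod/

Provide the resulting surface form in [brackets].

[nõkokgugkod]

Rule 1: /d/ after /k/ (velar) → [g]
Rule 1: /t/ after /g/ (velar) → [k]
After rule 1: nokokgugkod
Rule 2: /o/ after nasal /n/ → [õ]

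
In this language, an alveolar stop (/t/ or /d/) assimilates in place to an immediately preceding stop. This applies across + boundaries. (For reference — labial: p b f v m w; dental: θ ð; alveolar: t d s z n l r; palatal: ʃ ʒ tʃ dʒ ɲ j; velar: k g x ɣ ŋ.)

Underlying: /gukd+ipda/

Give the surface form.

[gukg+ipba]

/d/ after /k/ (velar) → [g]
/d/ after /p/ (labial) → [b]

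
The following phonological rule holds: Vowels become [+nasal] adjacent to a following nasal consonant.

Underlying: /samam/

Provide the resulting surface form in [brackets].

/a/ before nasal /m/ → [ã]
/a/ before nasal /m/ → [ã]

[sãmãm]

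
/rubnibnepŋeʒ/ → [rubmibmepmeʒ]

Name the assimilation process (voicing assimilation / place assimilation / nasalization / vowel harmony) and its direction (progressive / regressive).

/n/→[m] /n/→[m] /ŋ/→[m].
Each target copies a feature from the preceding segment, so the direction is progressive.

place assimilation, progressive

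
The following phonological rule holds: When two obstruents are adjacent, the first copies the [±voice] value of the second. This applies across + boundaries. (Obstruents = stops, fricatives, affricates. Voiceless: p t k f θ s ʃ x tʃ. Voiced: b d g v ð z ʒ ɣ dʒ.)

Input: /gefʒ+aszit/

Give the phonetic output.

/f/ before /ʒ/ (voiced) → [v]
/s/ before /z/ (voiced) → [z]

[gevʒ+azzit]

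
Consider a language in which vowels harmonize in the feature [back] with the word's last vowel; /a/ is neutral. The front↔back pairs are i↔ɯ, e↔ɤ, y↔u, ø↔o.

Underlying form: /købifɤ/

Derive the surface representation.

[kobɯfɤ]

/ø/ harmonizes with /ɤ/ ([+back]) → [o]
/i/ harmonizes with /ɤ/ ([+back]) → [ɯ]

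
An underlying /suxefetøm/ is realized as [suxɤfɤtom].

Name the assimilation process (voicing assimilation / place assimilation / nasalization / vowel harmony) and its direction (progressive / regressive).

vowel harmony, progressive

/e/→[ɤ] /e/→[ɤ] /ø/→[o].
Vowels agree with the first vowel, so the harmony is progressive.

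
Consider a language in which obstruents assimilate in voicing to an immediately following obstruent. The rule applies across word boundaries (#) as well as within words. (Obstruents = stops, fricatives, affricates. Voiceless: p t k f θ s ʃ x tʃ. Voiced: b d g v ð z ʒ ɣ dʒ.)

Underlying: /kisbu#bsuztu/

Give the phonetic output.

[kizbu#psustu]

/s/ before /b/ (voiced) → [z]
/b/ before /s/ (voiceless) → [p]
/z/ before /t/ (voiceless) → [s]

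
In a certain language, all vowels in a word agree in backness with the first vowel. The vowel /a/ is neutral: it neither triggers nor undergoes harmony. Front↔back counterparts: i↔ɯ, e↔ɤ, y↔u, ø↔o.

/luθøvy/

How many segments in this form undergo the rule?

2

/ø/ harmonizes with /u/ ([+back]) → [o]
/y/ harmonizes with /u/ ([+back]) → [u]
2 segments change.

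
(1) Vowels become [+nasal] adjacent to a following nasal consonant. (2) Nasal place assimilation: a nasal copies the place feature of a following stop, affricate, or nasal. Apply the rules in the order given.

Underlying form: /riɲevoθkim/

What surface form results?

Rule 1: /i/ before nasal /ɲ/ → [ĩ]
Rule 1: /i/ before nasal /m/ → [ĩ]
After rule 1: rĩɲevoθkĩm
Rule 2: no segment meets the rule's conditions; no change.

[rĩɲevoθkĩm]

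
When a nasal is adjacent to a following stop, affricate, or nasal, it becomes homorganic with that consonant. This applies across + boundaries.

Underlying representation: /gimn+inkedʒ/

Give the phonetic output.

/m/ before /n/ (alveolar) → [n]
/n/ before /k/ (velar) → [ŋ]

[ginn+iŋkedʒ]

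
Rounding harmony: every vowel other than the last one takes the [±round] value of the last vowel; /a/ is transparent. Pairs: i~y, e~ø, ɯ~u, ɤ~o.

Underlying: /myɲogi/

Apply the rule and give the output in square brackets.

/y/ harmonizes with /i/ ([-round]) → [i]
/o/ harmonizes with /i/ ([-round]) → [ɤ]

[miɲɤgi]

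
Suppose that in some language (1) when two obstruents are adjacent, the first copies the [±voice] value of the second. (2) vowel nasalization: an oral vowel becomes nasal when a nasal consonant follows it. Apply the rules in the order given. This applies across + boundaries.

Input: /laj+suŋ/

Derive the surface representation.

Rule 1: no segment meets the rule's conditions; no change.
After rule 1: laj+suŋ
Rule 2: /u/ before nasal /ŋ/ → [ũ]

[laj+sũŋ]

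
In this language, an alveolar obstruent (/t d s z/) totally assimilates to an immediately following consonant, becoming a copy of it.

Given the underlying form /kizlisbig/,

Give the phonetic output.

[killibbig]

/z/ before /l/ → [l] (total assimilation)
/s/ before /b/ → [b] (total assimilation)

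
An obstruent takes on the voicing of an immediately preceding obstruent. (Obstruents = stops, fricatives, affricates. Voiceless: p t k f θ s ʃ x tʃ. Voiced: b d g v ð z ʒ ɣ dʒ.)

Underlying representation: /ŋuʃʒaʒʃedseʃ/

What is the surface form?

/ʒ/ after /ʃ/ (voiceless) → [ʃ]
/ʃ/ after /ʒ/ (voiced) → [ʒ]
/s/ after /d/ (voiced) → [z]

[ŋuʃʃaʒʒedzeʃ]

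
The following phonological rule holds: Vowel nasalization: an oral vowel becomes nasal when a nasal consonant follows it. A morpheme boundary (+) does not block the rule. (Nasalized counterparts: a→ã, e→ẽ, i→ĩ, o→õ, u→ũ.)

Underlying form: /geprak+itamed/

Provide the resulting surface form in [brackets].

/a/ before nasal /m/ → [ã]

[geprak+itãmed]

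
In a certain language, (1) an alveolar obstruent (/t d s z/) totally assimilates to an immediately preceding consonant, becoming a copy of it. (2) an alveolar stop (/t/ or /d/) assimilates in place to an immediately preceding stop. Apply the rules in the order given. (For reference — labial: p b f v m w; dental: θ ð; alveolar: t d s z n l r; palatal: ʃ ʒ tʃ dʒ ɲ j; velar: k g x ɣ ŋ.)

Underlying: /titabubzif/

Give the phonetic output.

[titabubbif]

Rule 1: /z/ after /b/ → [b] (total assimilation)
After rule 1: titabubbif
Rule 2: no segment meets the rule's conditions; no change.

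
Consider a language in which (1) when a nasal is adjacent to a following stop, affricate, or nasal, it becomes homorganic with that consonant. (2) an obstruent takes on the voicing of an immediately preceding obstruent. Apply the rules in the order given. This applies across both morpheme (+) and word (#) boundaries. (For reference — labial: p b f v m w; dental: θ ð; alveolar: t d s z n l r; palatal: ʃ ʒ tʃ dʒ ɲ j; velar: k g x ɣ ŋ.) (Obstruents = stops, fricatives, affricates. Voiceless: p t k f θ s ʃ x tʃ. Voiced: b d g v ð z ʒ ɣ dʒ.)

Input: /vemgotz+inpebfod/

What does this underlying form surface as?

[veŋgots+impebvod]

Rule 1: /m/ before /g/ (velar) → [ŋ]
Rule 1: /n/ before /p/ (labial) → [m]
After rule 1: veŋgotz+impebfod
Rule 2: /z/ after /t/ (voiceless) → [s]
Rule 2: /f/ after /b/ (voiced) → [v]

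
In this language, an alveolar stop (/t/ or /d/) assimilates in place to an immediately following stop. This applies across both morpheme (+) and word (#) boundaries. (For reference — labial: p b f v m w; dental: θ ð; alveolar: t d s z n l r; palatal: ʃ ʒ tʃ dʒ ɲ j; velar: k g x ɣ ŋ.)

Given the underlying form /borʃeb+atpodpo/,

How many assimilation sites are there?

2

/t/ before /p/ (labial) → [p]
/d/ before /p/ (labial) → [b]
2 segments change.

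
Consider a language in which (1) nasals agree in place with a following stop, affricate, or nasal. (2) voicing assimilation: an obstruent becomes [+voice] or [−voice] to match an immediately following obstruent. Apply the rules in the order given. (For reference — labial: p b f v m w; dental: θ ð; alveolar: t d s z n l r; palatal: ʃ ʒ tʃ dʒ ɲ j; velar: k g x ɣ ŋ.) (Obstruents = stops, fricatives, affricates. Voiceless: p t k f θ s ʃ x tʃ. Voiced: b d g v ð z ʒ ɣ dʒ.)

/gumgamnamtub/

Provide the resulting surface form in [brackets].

[guŋgannantub]

Rule 1: /m/ before /g/ (velar) → [ŋ]
Rule 1: /m/ before /n/ (alveolar) → [n]
Rule 1: /m/ before /t/ (alveolar) → [n]
After rule 1: guŋgannantub
Rule 2: no segment meets the rule's conditions; no change.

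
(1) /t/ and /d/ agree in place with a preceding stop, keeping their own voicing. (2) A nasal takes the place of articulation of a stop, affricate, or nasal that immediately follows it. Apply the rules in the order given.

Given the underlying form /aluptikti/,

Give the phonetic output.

Rule 1: /t/ after /p/ (labial) → [p]
Rule 1: /t/ after /k/ (velar) → [k]
After rule 1: aluppikki
Rule 2: no segment meets the rule's conditions; no change.

[aluppikki]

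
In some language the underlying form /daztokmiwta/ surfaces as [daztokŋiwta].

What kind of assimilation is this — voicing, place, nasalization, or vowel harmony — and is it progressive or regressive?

place assimilation, progressive

/m/→[ŋ].
Each target copies a feature from the preceding segment, so the direction is progressive.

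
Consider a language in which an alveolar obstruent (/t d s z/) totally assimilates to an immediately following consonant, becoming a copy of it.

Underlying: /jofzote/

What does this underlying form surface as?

[jofzote]

no segment meets the rule's conditions; no change.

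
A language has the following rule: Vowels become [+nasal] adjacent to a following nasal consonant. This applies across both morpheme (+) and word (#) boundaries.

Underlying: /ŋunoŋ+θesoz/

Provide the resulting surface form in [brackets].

[ŋũnõŋ+θesoz]

/u/ before nasal /n/ → [ũ]
/o/ before nasal /ŋ/ → [õ]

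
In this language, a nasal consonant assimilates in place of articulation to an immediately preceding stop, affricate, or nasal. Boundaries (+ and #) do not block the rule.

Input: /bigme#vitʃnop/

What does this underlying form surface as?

[bigŋe#vitʃɲop]

/m/ after /g/ (velar) → [ŋ]
/n/ after /tʃ/ (palatal) → [ɲ]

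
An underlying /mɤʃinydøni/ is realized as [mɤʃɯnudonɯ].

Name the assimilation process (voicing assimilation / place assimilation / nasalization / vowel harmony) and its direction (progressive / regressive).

vowel harmony, progressive

/i/→[ɯ] /y/→[u] /ø/→[o] /i/→[ɯ].
Vowels agree with the first vowel, so the harmony is progressive.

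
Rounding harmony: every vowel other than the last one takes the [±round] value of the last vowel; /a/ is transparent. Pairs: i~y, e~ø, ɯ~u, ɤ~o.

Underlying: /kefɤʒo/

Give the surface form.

[køfoʒo]

/e/ harmonizes with /o/ ([+round]) → [ø]
/ɤ/ harmonizes with /o/ ([+round]) → [o]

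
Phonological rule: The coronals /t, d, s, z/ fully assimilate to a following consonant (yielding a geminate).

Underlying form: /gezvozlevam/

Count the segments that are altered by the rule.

/z/ before /v/ → [v] (total assimilation)
/z/ before /l/ → [l] (total assimilation)
2 segments change.

2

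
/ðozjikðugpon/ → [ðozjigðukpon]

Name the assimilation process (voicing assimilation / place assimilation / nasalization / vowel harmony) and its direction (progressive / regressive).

voicing assimilation, regressive

/k/→[g] /g/→[k].
Each target copies a feature from the following segment, so the direction is regressive.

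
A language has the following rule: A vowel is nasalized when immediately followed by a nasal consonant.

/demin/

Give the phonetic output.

/e/ before nasal /m/ → [ẽ]
/i/ before nasal /n/ → [ĩ]

[dẽmĩn]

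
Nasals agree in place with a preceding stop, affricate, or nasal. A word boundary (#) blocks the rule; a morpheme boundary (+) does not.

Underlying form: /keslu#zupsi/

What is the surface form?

[keslu#zupsi]

no segment meets the rule's conditions; no change.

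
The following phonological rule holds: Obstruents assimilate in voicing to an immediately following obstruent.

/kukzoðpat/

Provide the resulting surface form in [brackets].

/k/ before /z/ (voiced) → [g]
/ð/ before /p/ (voiceless) → [θ]

[kugzoθpat]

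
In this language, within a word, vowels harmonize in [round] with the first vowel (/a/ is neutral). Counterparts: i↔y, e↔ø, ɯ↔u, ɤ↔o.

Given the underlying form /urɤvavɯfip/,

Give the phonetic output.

/ɤ/ harmonizes with /u/ ([+round]) → [o]
/ɯ/ harmonizes with /u/ ([+round]) → [u]
/i/ harmonizes with /u/ ([+round]) → [y]

[urovavufyp]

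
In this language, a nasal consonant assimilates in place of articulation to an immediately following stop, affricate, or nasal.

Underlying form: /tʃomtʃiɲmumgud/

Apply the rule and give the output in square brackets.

[tʃoɲtʃimmuŋgud]

/m/ before /tʃ/ (palatal) → [ɲ]
/ɲ/ before /m/ (labial) → [m]
/m/ before /g/ (velar) → [ŋ]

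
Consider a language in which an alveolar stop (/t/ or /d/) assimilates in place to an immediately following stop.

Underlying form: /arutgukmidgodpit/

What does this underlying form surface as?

/t/ before /g/ (velar) → [k]
/d/ before /g/ (velar) → [g]
/d/ before /p/ (labial) → [b]

[arukgukmiggobpit]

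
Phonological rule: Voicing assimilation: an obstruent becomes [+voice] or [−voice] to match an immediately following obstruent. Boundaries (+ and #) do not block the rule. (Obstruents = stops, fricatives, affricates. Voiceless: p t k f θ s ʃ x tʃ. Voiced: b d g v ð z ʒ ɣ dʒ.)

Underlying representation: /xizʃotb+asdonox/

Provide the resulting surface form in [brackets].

/z/ before /ʃ/ (voiceless) → [s]
/t/ before /b/ (voiced) → [d]
/s/ before /d/ (voiced) → [z]

[xisʃodb+azdonox]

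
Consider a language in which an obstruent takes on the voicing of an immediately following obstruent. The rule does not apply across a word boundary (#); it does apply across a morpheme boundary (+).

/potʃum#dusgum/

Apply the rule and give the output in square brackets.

/s/ before /g/ (voiced) → [z]

[potʃum#duzgum]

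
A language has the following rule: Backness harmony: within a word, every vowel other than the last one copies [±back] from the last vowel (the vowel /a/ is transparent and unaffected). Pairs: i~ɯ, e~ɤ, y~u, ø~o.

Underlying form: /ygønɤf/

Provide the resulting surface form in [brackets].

/y/ harmonizes with /ɤ/ ([+back]) → [u]
/ø/ harmonizes with /ɤ/ ([+back]) → [o]

[ugonɤf]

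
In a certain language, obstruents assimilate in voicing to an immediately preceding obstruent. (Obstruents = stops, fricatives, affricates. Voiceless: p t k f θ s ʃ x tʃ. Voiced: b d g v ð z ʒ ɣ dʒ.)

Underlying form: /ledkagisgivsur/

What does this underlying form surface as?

/k/ after /d/ (voiced) → [g]
/g/ after /s/ (voiceless) → [k]
/s/ after /v/ (voiced) → [z]

[ledgagiskivzur]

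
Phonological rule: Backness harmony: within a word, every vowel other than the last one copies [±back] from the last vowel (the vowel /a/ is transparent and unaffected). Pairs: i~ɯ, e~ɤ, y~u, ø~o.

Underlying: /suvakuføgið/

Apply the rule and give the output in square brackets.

[syvakyføgið]

/u/ harmonizes with /i/ ([-back]) → [y]
/u/ harmonizes with /i/ ([-back]) → [y]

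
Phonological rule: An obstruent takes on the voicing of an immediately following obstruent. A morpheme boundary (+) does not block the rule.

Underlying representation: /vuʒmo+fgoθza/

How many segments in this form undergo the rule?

2

/f/ before /g/ (voiced) → [v]
/θ/ before /z/ (voiced) → [ð]
2 segments change.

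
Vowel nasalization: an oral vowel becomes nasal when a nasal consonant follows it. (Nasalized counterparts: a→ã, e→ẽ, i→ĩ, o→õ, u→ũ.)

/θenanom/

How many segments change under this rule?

3

/e/ before nasal /n/ → [ẽ]
/a/ before nasal /n/ → [ã]
/o/ before nasal /m/ → [õ]
3 segments change.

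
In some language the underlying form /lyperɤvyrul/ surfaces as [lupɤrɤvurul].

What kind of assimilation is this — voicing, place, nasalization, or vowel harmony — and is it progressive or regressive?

vowel harmony, regressive

/y/→[u] /e/→[ɤ] /y/→[u].
Vowels agree with the last vowel, so the harmony is regressive.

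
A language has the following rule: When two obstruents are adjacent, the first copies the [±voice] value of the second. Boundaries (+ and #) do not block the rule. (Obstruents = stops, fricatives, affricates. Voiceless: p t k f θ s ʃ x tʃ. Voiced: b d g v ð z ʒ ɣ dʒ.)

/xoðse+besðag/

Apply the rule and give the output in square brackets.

[xoθse+bezðag]

/ð/ before /s/ (voiceless) → [θ]
/s/ before /ð/ (voiced) → [z]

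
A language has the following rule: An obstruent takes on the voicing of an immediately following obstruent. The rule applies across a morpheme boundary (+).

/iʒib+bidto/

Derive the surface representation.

[iʒib+bitto]

/d/ before /t/ (voiceless) → [t]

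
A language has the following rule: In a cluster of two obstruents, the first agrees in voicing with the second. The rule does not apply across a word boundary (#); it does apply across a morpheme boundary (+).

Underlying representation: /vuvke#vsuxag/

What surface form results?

[vufke#fsuxag]

/v/ before /k/ (voiceless) → [f]
/v/ before /s/ (voiceless) → [f]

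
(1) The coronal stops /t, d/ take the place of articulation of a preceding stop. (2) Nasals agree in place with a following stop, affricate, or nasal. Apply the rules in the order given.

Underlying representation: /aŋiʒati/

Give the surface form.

[aŋiʒati]

Rule 1: no segment meets the rule's conditions; no change.
After rule 1: aŋiʒati
Rule 2: no segment meets the rule's conditions; no change.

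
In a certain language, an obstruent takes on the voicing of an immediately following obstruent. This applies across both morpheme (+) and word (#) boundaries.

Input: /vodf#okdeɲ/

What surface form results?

[votf#ogdeɲ]

/d/ before /f/ (voiceless) → [t]
/k/ before /d/ (voiced) → [g]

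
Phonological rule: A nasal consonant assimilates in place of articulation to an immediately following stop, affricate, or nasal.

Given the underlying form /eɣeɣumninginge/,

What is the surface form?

/m/ before /n/ (alveolar) → [n]
/n/ before /g/ (velar) → [ŋ]
/n/ before /g/ (velar) → [ŋ]

[eɣeɣunniŋgiŋge]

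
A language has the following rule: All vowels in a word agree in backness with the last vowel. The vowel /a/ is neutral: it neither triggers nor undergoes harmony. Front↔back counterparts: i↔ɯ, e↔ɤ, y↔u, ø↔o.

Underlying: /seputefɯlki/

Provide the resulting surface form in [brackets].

/u/ harmonizes with /i/ ([-back]) → [y]
/ɯ/ harmonizes with /i/ ([-back]) → [i]

[sepytefilki]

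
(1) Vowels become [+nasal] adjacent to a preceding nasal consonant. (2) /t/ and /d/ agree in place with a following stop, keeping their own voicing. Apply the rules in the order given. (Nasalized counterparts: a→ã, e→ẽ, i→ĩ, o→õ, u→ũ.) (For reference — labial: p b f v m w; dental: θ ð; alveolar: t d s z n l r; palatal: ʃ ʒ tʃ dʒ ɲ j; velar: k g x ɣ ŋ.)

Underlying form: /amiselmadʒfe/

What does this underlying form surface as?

Rule 1: /i/ after nasal /m/ → [ĩ]
Rule 1: /a/ after nasal /m/ → [ã]
After rule 1: amĩselmãdʒfe
Rule 2: no segment meets the rule's conditions; no change.

[amĩselmãdʒfe]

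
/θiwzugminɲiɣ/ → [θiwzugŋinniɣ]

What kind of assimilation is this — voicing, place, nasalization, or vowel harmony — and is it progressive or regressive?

/m/→[ŋ] /ɲ/→[n].
Each target copies a feature from the preceding segment, so the direction is progressive.

place assimilation, progressive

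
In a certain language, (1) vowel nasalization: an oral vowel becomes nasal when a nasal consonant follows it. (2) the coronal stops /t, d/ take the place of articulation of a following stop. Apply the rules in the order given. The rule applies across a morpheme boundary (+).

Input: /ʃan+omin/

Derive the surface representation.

[ʃãn+õmĩn]

Rule 1: /a/ before nasal /n/ → [ã]
Rule 1: /o/ before nasal /m/ → [õ]
Rule 1: /i/ before nasal /n/ → [ĩ]
After rule 1: ʃãn+õmĩn
Rule 2: no segment meets the rule's conditions; no change.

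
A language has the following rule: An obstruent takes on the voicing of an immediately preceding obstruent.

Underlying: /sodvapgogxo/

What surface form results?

[sodvapkogɣo]

/g/ after /p/ (voiceless) → [k]
/x/ after /g/ (voiced) → [ɣ]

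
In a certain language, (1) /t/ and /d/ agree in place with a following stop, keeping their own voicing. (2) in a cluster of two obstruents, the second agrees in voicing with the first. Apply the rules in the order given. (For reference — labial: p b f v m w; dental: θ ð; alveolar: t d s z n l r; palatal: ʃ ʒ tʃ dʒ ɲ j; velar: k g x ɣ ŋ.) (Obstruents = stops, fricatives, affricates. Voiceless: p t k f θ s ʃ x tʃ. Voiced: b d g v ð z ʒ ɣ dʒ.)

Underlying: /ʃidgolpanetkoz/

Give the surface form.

[ʃiggolpanekkoz]

Rule 1: /d/ before /g/ (velar) → [g]
Rule 1: /t/ before /k/ (velar) → [k]
After rule 1: ʃiggolpanekkoz
Rule 2: no segment meets the rule's conditions; no change.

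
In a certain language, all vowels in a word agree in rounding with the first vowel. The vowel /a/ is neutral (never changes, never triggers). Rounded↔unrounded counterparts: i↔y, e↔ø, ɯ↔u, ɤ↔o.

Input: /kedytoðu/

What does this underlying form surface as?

[keditɤðɯ]

/y/ harmonizes with /e/ ([-round]) → [i]
/o/ harmonizes with /e/ ([-round]) → [ɤ]
/u/ harmonizes with /e/ ([-round]) → [ɯ]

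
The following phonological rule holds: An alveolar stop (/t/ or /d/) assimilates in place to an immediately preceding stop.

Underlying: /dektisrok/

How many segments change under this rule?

1

/t/ after /k/ (velar) → [k]
1 segment changes.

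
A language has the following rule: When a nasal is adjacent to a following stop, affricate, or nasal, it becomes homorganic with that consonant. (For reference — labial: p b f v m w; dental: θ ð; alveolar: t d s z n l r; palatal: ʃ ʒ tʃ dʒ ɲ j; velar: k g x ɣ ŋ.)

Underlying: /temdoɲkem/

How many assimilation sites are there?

2

/m/ before /d/ (alveolar) → [n]
/ɲ/ before /k/ (velar) → [ŋ]
2 segments change.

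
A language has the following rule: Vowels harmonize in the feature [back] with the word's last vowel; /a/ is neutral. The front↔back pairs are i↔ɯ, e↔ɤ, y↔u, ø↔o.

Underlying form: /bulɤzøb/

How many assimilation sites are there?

2

/u/ harmonizes with /ø/ ([-back]) → [y]
/ɤ/ harmonizes with /ø/ ([-back]) → [e]
2 segments change.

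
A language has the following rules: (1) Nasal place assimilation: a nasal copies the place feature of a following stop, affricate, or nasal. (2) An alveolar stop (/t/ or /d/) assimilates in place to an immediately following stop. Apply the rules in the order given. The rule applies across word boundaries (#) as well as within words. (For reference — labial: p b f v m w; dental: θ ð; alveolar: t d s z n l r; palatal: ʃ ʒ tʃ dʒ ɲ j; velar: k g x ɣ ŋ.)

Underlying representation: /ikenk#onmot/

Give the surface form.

[ikeŋk#ommot]

Rule 1: /n/ before /k/ (velar) → [ŋ]
Rule 1: /n/ before /m/ (labial) → [m]
After rule 1: ikeŋk#ommot
Rule 2: no segment meets the rule's conditions; no change.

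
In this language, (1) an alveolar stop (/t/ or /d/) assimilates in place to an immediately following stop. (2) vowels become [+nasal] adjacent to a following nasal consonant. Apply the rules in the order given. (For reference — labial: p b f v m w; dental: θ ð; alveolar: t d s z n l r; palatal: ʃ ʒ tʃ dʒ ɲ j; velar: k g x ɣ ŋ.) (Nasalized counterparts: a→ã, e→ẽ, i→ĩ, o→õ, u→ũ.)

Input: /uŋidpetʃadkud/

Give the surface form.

[ũŋibpetʃagkud]

Rule 1: /d/ before /p/ (labial) → [b]
Rule 1: /d/ before /k/ (velar) → [g]
After rule 1: uŋibpetʃagkud
Rule 2: /u/ before nasal /ŋ/ → [ũ]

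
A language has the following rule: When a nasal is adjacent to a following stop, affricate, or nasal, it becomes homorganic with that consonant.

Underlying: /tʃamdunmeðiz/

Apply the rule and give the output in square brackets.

[tʃandummeðiz]

/m/ before /d/ (alveolar) → [n]
/n/ before /m/ (labial) → [m]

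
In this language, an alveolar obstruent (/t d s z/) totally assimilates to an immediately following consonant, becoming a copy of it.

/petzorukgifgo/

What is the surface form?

/t/ before /z/ → [z] (total assimilation)

[pezzorukgifgo]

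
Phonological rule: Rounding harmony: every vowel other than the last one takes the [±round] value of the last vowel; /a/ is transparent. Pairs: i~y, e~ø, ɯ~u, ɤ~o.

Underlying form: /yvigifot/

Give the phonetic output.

[yvygyfot]

/i/ harmonizes with /o/ ([+round]) → [y]
/i/ harmonizes with /o/ ([+round]) → [y]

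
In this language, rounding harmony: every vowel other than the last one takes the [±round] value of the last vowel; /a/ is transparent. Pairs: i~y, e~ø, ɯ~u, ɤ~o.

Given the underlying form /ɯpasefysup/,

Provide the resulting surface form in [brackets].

/ɯ/ harmonizes with /u/ ([+round]) → [u]
/e/ harmonizes with /u/ ([+round]) → [ø]

[upasøfysup]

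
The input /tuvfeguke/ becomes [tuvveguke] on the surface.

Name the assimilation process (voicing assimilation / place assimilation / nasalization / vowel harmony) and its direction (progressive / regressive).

voicing assimilation, progressive

/f/→[v].
Each target copies a feature from the preceding segment, so the direction is progressive.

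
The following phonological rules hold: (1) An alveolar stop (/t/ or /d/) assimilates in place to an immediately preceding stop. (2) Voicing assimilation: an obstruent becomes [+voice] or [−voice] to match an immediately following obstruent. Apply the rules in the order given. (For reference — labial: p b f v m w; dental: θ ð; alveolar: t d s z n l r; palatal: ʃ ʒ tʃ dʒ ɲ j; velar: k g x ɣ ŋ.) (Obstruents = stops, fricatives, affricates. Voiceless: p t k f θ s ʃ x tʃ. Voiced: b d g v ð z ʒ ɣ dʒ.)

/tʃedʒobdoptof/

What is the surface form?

[tʃedʒobboppof]

Rule 1: /d/ after /b/ (labial) → [b]
Rule 1: /t/ after /p/ (labial) → [p]
After rule 1: tʃedʒobboppof
Rule 2: no segment meets the rule's conditions; no change.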